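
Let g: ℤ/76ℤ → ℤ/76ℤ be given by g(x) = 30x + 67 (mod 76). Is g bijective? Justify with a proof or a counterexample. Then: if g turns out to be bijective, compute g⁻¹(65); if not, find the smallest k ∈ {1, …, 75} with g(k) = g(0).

38

We have gcd(30, 76) = 2 > 1. Taking a = 0 and b = 38: g(0) = 67 and g(38) = 30·38 + 67 = 1207 ≡ 67 (mod 76).
So g(0) = g(38) while 0 ≠ 38, therefore g is not injective, hence not bijective.
Since g is not bijective, we find the least positive k with g(k) = g(0): this means 30k ≡ 0 (mod 76), i.e. 76 ∣ 30k. Since gcd(30, 76) = 2, dividing through by 2 this holds exactly when 38 ∣ 15k, and as gcd(15, 38) = 1, exactly when 38 ∣ k.
The smallest positive such k is 38.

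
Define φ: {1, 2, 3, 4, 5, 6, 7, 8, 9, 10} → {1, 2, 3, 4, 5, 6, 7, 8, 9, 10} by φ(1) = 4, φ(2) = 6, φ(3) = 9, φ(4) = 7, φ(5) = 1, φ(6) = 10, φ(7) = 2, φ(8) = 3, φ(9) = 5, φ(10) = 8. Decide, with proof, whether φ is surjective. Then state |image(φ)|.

Every element of the codomain has a preimage: 1 = φ(5), 2 = φ(7), 3 = φ(8), 4 = φ(1), 5 = φ(9), 6 = φ(2), 7 = φ(4), 8 = φ(10), 9 = φ(3), 10 = φ(6).
Hence φ is surjective.
The image of φ is {1, 2, 3, 4, 5, 6, 7, 8, 9, 10}, which has 10 elements.

10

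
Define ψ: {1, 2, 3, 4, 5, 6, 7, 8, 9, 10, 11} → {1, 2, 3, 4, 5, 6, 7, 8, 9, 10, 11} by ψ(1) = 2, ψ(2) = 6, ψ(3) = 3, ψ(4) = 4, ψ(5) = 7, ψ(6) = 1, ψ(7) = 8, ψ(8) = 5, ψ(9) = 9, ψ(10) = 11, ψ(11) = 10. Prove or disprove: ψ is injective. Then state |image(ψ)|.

The values ψ(1), …, ψ(11) are 2, 6, 3, 4, 7, 1, 8, 5, 9, 11, 10 — all distinct.
So ψ(s) = ψ(t) only when s = t, and ψ is injective.
The image of ψ is {1, 2, 3, 4, 5, 6, 7, 8, 9, 10, 11}, which has 11 elements.

11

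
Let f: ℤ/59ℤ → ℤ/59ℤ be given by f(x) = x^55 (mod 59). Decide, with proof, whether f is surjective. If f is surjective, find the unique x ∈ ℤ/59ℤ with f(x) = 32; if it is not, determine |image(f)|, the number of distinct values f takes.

39

Since 59 is prime, the nonzero elements of ℤ/59ℤ form a cyclic group of order 58.
As gcd(55, 58) = 1, raising to the 55th power is a bijection on this group: if s^55 ≡ t^55 then (st^{−1})^55 = 1, and the only element of order dividing gcd(55, 58) = 1 is 1, so s = t.
With f(0) = 0 this makes f injective on all of ℤ/59ℤ, hence bijective (finite equal-size domain and codomain). In particular f is surjective.
Since f is surjective, we find the preimage of 32. The inverse of x ↦ x^55 on (ℤ/59ℤ)^× is x ↦ x^19, because 55·19 = 1045 = 18·58 + 1 ≡ 1 (mod 58) and x^{58} = 1 for x ≠ 0 (Fermat). So f⁻¹(32) = 32^19 mod 59.
Repeated squaring mod 59: 32^1 ≡ 32, 32^2 ≡ 32² = 1024 ≡ 21, 32^4 ≡ 21² = 441 ≡ 28, 32^8 ≡ 28² = 784 ≡ 17, 32^16 ≡ 17² = 289 ≡ 53. Since 19 = 16 + 2 + 1, 32^19 ≡ 53·21·32: 53·21 = 1113 ≡ 51, then 51·32 = 1632 ≡ 39. So 32^19 ≡ 39 (mod 59).
Hence f⁻¹(32) = 39.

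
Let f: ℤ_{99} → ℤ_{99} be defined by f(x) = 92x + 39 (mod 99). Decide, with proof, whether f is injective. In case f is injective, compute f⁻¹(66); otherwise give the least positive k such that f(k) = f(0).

If f(a) = f(b), then 92a ≡ 92b (mod 99). Because gcd(92, 99) = 1, we may cancel 92 to get a ≡ b (mod 99).
Thus f is injective.
We now compute 92⁻¹ mod 99 explicitly. Euclid's algorithm: 99 = 1·92 + 7, 92 = 13·7 + 1; back-substituting gives 1 = 14·92 − 13·99, so 92⁻¹ ≡ 14 (mod 99).
Since f is injective, we compute f⁻¹(66): solve 92x + 39 ≡ 66 (mod 99), i.e. 92x ≡ 27 (mod 99).
Multiplying by 92⁻¹ = 14 gives x ≡ 14·27 = 378 = 3·99 + 81 ≡ 81 (mod 99).
Check: f(81) = 92·81 + 39 = 7491 = 75·99 + 66 ≡ 66 (mod 99).

81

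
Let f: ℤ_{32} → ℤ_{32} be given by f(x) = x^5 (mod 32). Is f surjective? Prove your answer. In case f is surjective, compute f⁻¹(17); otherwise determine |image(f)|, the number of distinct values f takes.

f(0) = 0^5 = 0.
f(2): Repeated squaring mod 32: 2^1 ≡ 2, 2^2 ≡ 2² = 4, 2^4 ≡ 4² = 16. Since 5 = 4 + 1, 2^5 ≡ 16·2: 16·2 = 32 ≡ 0. So 2^5 ≡ 0 (mod 32).
So f(0) = f(2) = 0 while 0 ≠ 2, therefore f is not injective.
A non-injective map from the 32-element set ℤ_{32} to itself takes at most 31 distinct values, so it cannot be surjective. So f is not surjective.
Since f is not surjective, we determine |image(f)|. Computing x^5 mod 32 for each x (by repeated squaring, reducing mod 32 at every step), the values f(0), f(1), …, f(31) are: 0, 1, 0, 19, 0, 21, 0, 7, 0, 9, 0, 27, 0, 29, 0, 15, 0, 17, 0, 3, 0, 5, 0, 23, 0, 25, 0, 11, 0, 13, 0, 31.
The distinct values are {0, 1, 3, 5, 7, 9, 11, 13, 15, 17, 19, 21, 23, 25, 27, 29, 31}; there are 17 of them.

17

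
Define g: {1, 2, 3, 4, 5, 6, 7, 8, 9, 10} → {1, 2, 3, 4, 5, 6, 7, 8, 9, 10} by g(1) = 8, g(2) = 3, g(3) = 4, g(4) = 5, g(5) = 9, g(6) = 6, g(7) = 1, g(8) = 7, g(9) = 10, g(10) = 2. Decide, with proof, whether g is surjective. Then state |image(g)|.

Every element of the codomain has a preimage: 1 = g(7), 2 = g(10), 3 = g(2), 4 = g(3), 5 = g(4), 6 = g(6), 7 = g(8), 8 = g(1), 9 = g(5), 10 = g(9).
Thus g is surjective.
The image of g is {1, 2, 3, 4, 5, 6, 7, 8, 9, 10}, which has 10 elements.

10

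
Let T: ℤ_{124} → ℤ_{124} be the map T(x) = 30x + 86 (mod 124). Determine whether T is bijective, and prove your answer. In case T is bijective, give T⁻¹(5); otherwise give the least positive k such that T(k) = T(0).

By definition, T is injective when T(a) = T(b) forces a = b.
We have gcd(30, 124) = 2 > 1. Taking a = 0 and b = 62: T(0) = 86 and T(62) = 30·62 + 86 = 1946 ≡ 86 (mod 124).
So T(0) = T(62) while 0 ≠ 62, hence T is not injective, hence not bijective.
Since T is not bijective, we find the least positive k with T(k) = T(0): this means 30k ≡ 0 (mod 124), i.e. 124 ∣ 30k. Since gcd(30, 124) = 2, dividing through by 2 this holds exactly when 62 ∣ 15k, and as gcd(15, 62) = 1, exactly when 62 ∣ k.
The smallest positive such k is 62.

62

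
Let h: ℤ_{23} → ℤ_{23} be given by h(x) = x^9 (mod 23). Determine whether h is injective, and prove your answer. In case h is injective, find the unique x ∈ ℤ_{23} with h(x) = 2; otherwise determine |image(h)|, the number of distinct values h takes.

Since 23 is prime, the nonzero elements of ℤ_{23} form a cyclic group of order 22.
As gcd(9, 22) = 1, raising to the 9th power is a bijection on this group: if a^9 ≡ b^9 then (ab^{−1})^9 = 1, and the only element of order dividing gcd(9, 22) = 1 is 1, so a = b.
With h(0) = 0 this makes h injective on all of ℤ_{23}, hence bijective (finite equal-size domain and codomain). In particular h is injective.
Since h is injective, we find the preimage of 2. The inverse of x ↦ x^9 on (ℤ_{23})^× is x ↦ x^5, because 9·5 = 45 = 2·22 + 1 ≡ 1 (mod 22) and x^{22} = 1 for x ≠ 0 (Fermat). So h⁻¹(2) = 2^5 mod 23.
Repeated squaring mod 23: 2^1 ≡ 2, 2^2 ≡ 2² = 4, 2^4 ≡ 4² = 16. Since 5 = 4 + 1, 2^5 ≡ 16·2: 16·2 = 32 ≡ 9. So 2^5 ≡ 9 (mod 23).
Hence h⁻¹(2) = 9.

9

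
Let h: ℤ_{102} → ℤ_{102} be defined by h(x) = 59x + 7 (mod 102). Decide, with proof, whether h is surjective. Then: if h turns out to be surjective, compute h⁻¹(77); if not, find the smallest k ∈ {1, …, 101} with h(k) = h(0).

By definition, surjectivity means every element of the codomain has a preimage under h.
Since gcd(59, 102) = 1, 59 is invertible modulo 102. Euclid's algorithm: 102 = 1·59 + 43, 59 = 1·43 + 16, 43 = 2·16 + 11, 16 = 1·11 + 5, 11 = 2·5 + 1; back-substituting gives 1 = 83·59 − 48·102, so 59⁻¹ ≡ 83 (mod 102).
Then y ↦ 83(y − 7) is a two-sided inverse to h, so every y ∈ ℤ_{102} has a preimage.
So h is surjective.
Since h is surjective, we find h⁻¹(77): we need 59x ≡ 77 − 7 ≡ 70 (mod 102). Using 59⁻¹ = 83: x ≡ 83·70 = 5810 = 56·102 + 98, so x = 98.
Check: h(98) = 59·98 + 7 = 5789 = 56·102 + 77 ≡ 77 (mod 102).

98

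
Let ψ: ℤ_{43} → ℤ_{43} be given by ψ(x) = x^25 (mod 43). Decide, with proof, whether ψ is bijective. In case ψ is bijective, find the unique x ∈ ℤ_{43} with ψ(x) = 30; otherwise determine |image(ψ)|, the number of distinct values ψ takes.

18

Since 43 is prime, the nonzero elements of ℤ_{43} form a cyclic group of order 42.
As gcd(25, 42) = 1, raising to the 25th power is a bijection on this group: if a^25 ≡ b^25 then (ab^{−1})^25 = 1, and the only element of order dividing gcd(25, 42) = 1 is 1, so a = b.
With ψ(0) = 0 this makes ψ injective on all of ℤ_{43}, hence bijective (finite equal-size domain and codomain). In particular ψ is bijective.
Since ψ is bijective, we find the preimage of 30. The inverse of x ↦ x^25 on (ℤ_{43})^× is x ↦ x^37, because 25·37 = 925 = 22·42 + 1 ≡ 1 (mod 42) and x^{42} = 1 for x ≠ 0 (Fermat). So ψ⁻¹(30) = 30^37 mod 43.
Repeated squaring mod 43: 30^1 ≡ 30, 30^2 ≡ 30² = 900 ≡ 40, 30^4 ≡ 40² = 1600 ≡ 9, 30^8 ≡ 9² = 81 ≡ 38, 30^16 ≡ 38² = 1444 ≡ 25, 30^32 ≡ 25² = 625 ≡ 23. Since 37 = 32 + 4 + 1, 30^37 ≡ 23·9·30: 23·9 = 207 ≡ 35, then 35·30 = 1050 ≡ 18. So 30^37 ≡ 18 (mod 43).
Hence ψ⁻¹(30) = 18.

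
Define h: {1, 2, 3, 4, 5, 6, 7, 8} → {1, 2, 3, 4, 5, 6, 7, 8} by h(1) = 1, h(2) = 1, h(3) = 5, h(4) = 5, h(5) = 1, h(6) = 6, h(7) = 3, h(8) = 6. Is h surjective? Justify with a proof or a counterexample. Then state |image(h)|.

No element maps to 2, so h is not surjective.
The image of h is {1, 3, 5, 6}, which has 4 elements.

4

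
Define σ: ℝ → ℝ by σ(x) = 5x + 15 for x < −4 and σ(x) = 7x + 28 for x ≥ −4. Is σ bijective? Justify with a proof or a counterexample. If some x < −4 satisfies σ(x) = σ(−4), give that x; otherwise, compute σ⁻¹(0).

-4

Both pieces are strictly increasing (slopes 5 and 7), so each is injective on its own interval.
The left piece maps (−∞, −4) onto (−∞, −5); the right piece maps [−4, ∞) onto [0, ∞).
The images leave a gap (−5 has no preimage), so σ is not surjective, hence not bijective.
Because the two images are disjoint, no x < −4 has σ(x) = σ(−4), so we compute σ⁻¹(0): 0 lies in [0, ∞), so solve 7x + 28 = 0: x = (0 − 28)/7 = −4.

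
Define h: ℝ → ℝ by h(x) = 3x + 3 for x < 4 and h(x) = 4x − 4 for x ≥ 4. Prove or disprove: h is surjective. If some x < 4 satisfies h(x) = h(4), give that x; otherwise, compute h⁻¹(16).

Both pieces are strictly increasing (slopes 3 and 4), so each is injective on its own interval.
The left piece maps (−∞, 4) onto (−∞, 15); the right piece maps [4, ∞) onto [12, ∞).
The union (−∞, 15) ∪ [12, ∞) covers ℝ, so h is surjective.
For the follow-up: the images overlap, so an x < 4 with h(x) = h(4) exists. h(4) = 12; solving 3x + 3 = 12 for x < 4 gives x = (12 − 3)/3 = 3.

3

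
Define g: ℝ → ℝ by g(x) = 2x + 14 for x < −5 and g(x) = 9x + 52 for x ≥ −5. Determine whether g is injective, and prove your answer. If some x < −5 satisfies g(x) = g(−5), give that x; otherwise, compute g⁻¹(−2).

-8

Both pieces are strictly increasing (slopes 2 and 9), so each is injective on its own interval.
The left piece maps (−∞, −5) onto (−∞, 4); the right piece maps [−5, ∞) onto [7, ∞).
These images are disjoint, so no value is attained by both pieces. Therefore g is injective.
Because the two images are disjoint, no x < −5 has g(x) = g(−5), so we compute g⁻¹(−2): −2 lies in (−∞, 4), so solve 2x + 14 = −2: x = (−2 − 14)/2 = −8.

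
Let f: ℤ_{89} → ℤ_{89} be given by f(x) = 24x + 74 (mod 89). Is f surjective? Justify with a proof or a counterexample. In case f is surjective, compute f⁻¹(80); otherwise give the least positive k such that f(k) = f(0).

67

Since gcd(24, 89) = 1, 24 is invertible modulo 89. Euclid's algorithm: 89 = 3·24 + 17, 24 = 1·17 + 7, 17 = 2·7 + 3, 7 = 2·3 + 1; back-substituting gives 1 = 26·24 − 7·89, so 24⁻¹ ≡ 26 (mod 89).
For any y ∈ ℤ_{89}, x = 26(y − 74) mod 89 satisfies f(x) = 24·26(y − 74) + 74 ≡ y (since 24·26 ≡ 1 mod 89). So every y has a preimage.
Therefore f is surjective.
Since f is surjective, we find f⁻¹(80): we need 24x ≡ 80 − 74 ≡ 6 (mod 89). Using 24⁻¹ = 26: x ≡ 26·6 = 156 = 1·89 + 67, so x = 67.
Check: f(67) = 24·67 + 74 = 1682 = 18·89 + 80 ≡ 80 (mod 89).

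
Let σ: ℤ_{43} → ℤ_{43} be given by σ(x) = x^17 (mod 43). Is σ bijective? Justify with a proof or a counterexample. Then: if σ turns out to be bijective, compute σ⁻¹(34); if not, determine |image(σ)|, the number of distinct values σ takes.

33

Since 43 is prime, the nonzero elements of ℤ_{43} form a cyclic group of order 42.
As gcd(17, 42) = 1, raising to the 17th power is a bijection on this group: if s^17 ≡ t^17 then (st^{−1})^17 = 1, and the only element of order dividing gcd(17, 42) = 1 is 1, so s = t.
With σ(0) = 0 this makes σ injective on all of ℤ_{43}, hence bijective (finite equal-size domain and codomain). In particular σ is bijective.
Since σ is bijective, we find the preimage of 34. The inverse of x ↦ x^17 on (ℤ_{43})^× is x ↦ x^5, because 17·5 = 85 = 2·42 + 1 ≡ 1 (mod 42) and x^{42} = 1 for x ≠ 0 (Fermat). So σ⁻¹(34) = 34^5 mod 43.
Repeated squaring mod 43: 34^1 ≡ 34, 34^2 ≡ 34² = 1156 ≡ 38, 34^4 ≡ 38² = 1444 ≡ 25. Since 5 = 4 + 1, 34^5 ≡ 25·34: 25·34 = 850 ≡ 33. So 34^5 ≡ 33 (mod 43).
Hence σ⁻¹(34) = 33.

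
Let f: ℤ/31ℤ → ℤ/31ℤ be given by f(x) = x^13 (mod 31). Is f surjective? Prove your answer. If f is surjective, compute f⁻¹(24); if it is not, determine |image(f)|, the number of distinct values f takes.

Since 31 is prime, the nonzero elements of ℤ/31ℤ form a cyclic group of order 30.
As gcd(13, 30) = 1, raising to the 13th power is a bijection on this group: if x_1^13 ≡ x_2^13 then (x_1x_2^{−1})^13 = 1, and the only element of order dividing gcd(13, 30) = 1 is 1, so x_1 = x_2.
With f(0) = 0 this makes f injective on all of ℤ/31ℤ, hence bijective (finite equal-size domain and codomain). In particular f is surjective.
Since f is surjective, we find the preimage of 24. The inverse of x ↦ x^13 on (ℤ/31ℤ)^× is x ↦ x^7, because 13·7 = 91 = 3·30 + 1 ≡ 1 (mod 30) and x^{30} = 1 for x ≠ 0 (Fermat). So f⁻¹(24) = 24^7 mod 31.
Repeated squaring mod 31: 24^1 ≡ 24, 24^2 ≡ 24² = 576 ≡ 18, 24^4 ≡ 18² = 324 ≡ 14. Since 7 = 4 + 2 + 1, 24^7 ≡ 14·18·24: 14·18 = 252 ≡ 4, then 4·24 = 96 ≡ 3. So 24^7 ≡ 3 (mod 31).
Hence f⁻¹(24) = 3.

3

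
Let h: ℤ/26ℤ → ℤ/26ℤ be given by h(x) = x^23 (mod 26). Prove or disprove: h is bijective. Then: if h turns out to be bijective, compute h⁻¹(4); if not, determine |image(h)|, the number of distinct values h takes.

10

Computing x^23 mod 26 for each x (by repeated squaring, reducing mod 26 at every step), the values h(0), h(1), …, h(25) are: 0, 1, 20, 9, 10, 21, 24, 15, 18, 3, 4, 19, 12, 13, 14, 7, 22, 23, 8, 11, 2, 5, 16, 17, 6, 25.
Every element of ℤ/26ℤ appears exactly once in this list, so h is a bijection, and in particular bijective.
Since h is bijective, we read off the preimage of 4 from the same table: h(10) = 4, so h⁻¹(4) = 10.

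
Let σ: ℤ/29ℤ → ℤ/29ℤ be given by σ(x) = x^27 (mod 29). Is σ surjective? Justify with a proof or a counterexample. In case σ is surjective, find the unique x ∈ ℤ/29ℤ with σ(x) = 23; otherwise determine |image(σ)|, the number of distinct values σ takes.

24

Since 29 is prime, the nonzero elements of ℤ/29ℤ form a cyclic group of order 28.
As gcd(27, 28) = 1, raising to the 27th power is a bijection on this group: if a^27 ≡ b^27 then (ab^{−1})^27 = 1, and the only element of order dividing gcd(27, 28) = 1 is 1, so a = b.
With σ(0) = 0 this makes σ injective on all of ℤ/29ℤ, hence bijective (finite equal-size domain and codomain). In particular σ is surjective.
Since σ is surjective, we find the preimage of 23. The inverse of x ↦ x^27 on (ℤ/29ℤ)^× is x ↦ x^27, because 27·27 = 729 = 26·28 + 1 ≡ 1 (mod 28) and x^{28} = 1 for x ≠ 0 (Fermat). So σ⁻¹(23) = 23^27 mod 29.
Repeated squaring mod 29: 23^1 ≡ 23, 23^2 ≡ 23² = 529 ≡ 7, 23^4 ≡ 7² = 49 ≡ 20, 23^8 ≡ 20² = 400 ≡ 23, 23^16 ≡ 23² = 529 ≡ 7. Since 27 = 16 + 8 + 2 + 1, 23^27 ≡ 7·23·7·23: 7·23 = 161 ≡ 16, then 16·7 = 112 ≡ 25, then 25·23 = 575 ≡ 24. So 23^27 ≡ 24 (mod 29).
Hence σ⁻¹(23) = 24.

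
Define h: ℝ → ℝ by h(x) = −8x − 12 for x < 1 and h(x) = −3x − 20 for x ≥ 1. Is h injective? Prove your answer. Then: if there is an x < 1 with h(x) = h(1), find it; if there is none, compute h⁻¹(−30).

Both pieces are strictly decreasing (slopes −8 and −3), so each is injective on its own interval.
The left piece maps (−∞, 1) onto (−20, ∞); the right piece maps [1, ∞) onto (−∞, −23].
These images are disjoint, so no value is attained by both pieces. Thus h is injective.
Because the two images are disjoint, no x < 1 has h(x) = h(1), so we compute h⁻¹(−30): −30 lies in (−∞, −23], so solve −3x − 20 = −30: x = (−30 + 20)/(−3) = 10/3.

10/3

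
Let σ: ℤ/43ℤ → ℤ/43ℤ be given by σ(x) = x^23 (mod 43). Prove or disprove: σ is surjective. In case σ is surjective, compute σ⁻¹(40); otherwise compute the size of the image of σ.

Since 43 is prime, the nonzero elements of ℤ/43ℤ form a cyclic group of order 42.
As gcd(23, 42) = 1, raising to the 23rd power is a bijection on this group: if s^23 ≡ t^23 then (st^{−1})^23 = 1, and the only element of order dividing gcd(23, 42) = 1 is 1, so s = t.
With σ(0) = 0 this makes σ injective on all of ℤ/43ℤ, hence bijective (finite equal-size domain and codomain). In particular σ is surjective.
Since σ is surjective, we find the preimage of 40. The inverse of x ↦ x^23 on (ℤ/43ℤ)^× is x ↦ x^11, because 23·11 = 253 = 6·42 + 1 ≡ 1 (mod 42) and x^{42} = 1 for x ≠ 0 (Fermat). So σ⁻¹(40) = 40^11 mod 43.
Repeated squaring mod 43: 40^1 ≡ 40, 40^2 ≡ 40² = 1600 ≡ 9, 40^4 ≡ 9² = 81 ≡ 38, 40^8 ≡ 38² = 1444 ≡ 25. Since 11 = 8 + 2 + 1, 40^11 ≡ 25·9·40: 25·9 = 225 ≡ 10, then 10·40 = 400 ≡ 13. So 40^11 ≡ 13 (mod 43).
Hence σ⁻¹(40) = 13.

13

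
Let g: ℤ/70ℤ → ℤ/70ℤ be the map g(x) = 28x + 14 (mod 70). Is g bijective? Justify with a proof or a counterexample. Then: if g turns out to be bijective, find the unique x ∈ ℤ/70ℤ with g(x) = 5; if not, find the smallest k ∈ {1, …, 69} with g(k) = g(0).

We have gcd(28, 70) = 14 > 1. Taking u = 0 and v = 5: g(0) = 14 and g(5) = 28·5 + 14 = 154 ≡ 14 (mod 70).
So g(0) = g(5) while 0 ≠ 5, hence g is not injective, hence not bijective.
Since g is not bijective, we find the least positive k with g(k) = g(0): this means 28k ≡ 0 (mod 70), i.e. 70 ∣ 28k. Since gcd(28, 70) = 14, dividing through by 14 this holds exactly when 5 ∣ 2k, and as gcd(2, 5) = 1, exactly when 5 ∣ k.
The smallest positive such k is 5.

5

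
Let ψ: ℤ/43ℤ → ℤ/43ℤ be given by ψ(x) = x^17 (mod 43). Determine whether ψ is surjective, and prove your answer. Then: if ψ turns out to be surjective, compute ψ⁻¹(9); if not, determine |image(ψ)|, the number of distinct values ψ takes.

10

Since 43 is prime, the nonzero elements of ℤ/43ℤ form a cyclic group of order 42.
As gcd(17, 42) = 1, raising to the 17th power is a bijection on this group: if s^17 ≡ t^17 then (st^{−1})^17 = 1, and the only element of order dividing gcd(17, 42) = 1 is 1, so s = t.
With ψ(0) = 0 this makes ψ injective on all of ℤ/43ℤ, hence bijective (finite equal-size domain and codomain). In particular ψ is surjective.
Since ψ is surjective, we find the preimage of 9. The inverse of x ↦ x^17 on (ℤ/43ℤ)^× is x ↦ x^5, because 17·5 = 85 = 2·42 + 1 ≡ 1 (mod 42) and x^{42} = 1 for x ≠ 0 (Fermat). So ψ⁻¹(9) = 9^5 mod 43.
Repeated squaring mod 43: 9^1 ≡ 9, 9^2 ≡ 9² = 81 ≡ 38, 9^4 ≡ 38² = 1444 ≡ 25. Since 5 = 4 + 1, 9^5 ≡ 25·9: 25·9 = 225 ≡ 10. So 9^5 ≡ 10 (mod 43).
Hence ψ⁻¹(9) = 10.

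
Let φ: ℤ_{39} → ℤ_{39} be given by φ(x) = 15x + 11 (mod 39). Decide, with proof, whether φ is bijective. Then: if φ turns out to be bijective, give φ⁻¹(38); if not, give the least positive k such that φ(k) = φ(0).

By definition, injectivity means: for all u, v in the domain, φ(u) = φ(v) implies u = v.
We have gcd(15, 39) = 3 > 1. Taking u = 0 and v = 13: φ(0) = 11 and φ(13) = 15·13 + 11 = 206 ≡ 11 (mod 39).
So φ(0) = φ(13) while 0 ≠ 13, therefore φ is not injective, hence not bijective.
Since φ is not bijective, we find the least positive k with φ(k) = φ(0): this means 15k ≡ 0 (mod 39), i.e. 39 ∣ 15k. Since gcd(15, 39) = 3, dividing through by 3 this holds exactly when 13 ∣ 5k, and as gcd(5, 13) = 1, exactly when 13 ∣ k.
The smallest positive such k is 13.

13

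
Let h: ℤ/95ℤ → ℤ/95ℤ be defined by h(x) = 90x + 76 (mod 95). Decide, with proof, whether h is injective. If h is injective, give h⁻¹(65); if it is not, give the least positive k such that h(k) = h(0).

We have gcd(90, 95) = 5 > 1. Taking a = 0 and b = 19: h(0) = 76 and h(19) = 90·19 + 76 = 1786 ≡ 76 (mod 95).
So h(0) = h(19) while 0 ≠ 19, therefore h is not injective.
Since h is not injective, we find the least positive k with h(k) = h(0): this means 90k ≡ 0 (mod 95), i.e. 95 ∣ 90k. Since gcd(90, 95) = 5, dividing through by 5 this holds exactly when 19 ∣ 18k, and as gcd(18, 19) = 1, exactly when 19 ∣ k.
The smallest positive such k is 19.

19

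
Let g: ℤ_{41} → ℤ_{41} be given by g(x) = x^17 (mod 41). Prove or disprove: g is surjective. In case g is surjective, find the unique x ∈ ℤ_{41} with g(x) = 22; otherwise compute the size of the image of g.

Since 41 is prime, the nonzero elements of ℤ_{41} form a cyclic group of order 40.
As gcd(17, 40) = 1, raising to the 17th power is a bijection on this group: if x_1^17 ≡ x_2^17 then (x_1x_2^{−1})^17 = 1, and the only element of order dividing gcd(17, 40) = 1 is 1, so x_1 = x_2.
With g(0) = 0 this makes g injective on all of ℤ_{41}, hence bijective (finite equal-size domain and codomain). In particular g is surjective.
Since g is surjective, we find the preimage of 22. The inverse of x ↦ x^17 on (ℤ_{41})^× is x ↦ x^33, because 17·33 = 561 = 14·40 + 1 ≡ 1 (mod 40) and x^{40} = 1 for x ≠ 0 (Fermat). So g⁻¹(22) = 22^33 mod 41.
Repeated squaring mod 41: 22^1 ≡ 22, 22^2 ≡ 22² = 484 ≡ 33, 22^4 ≡ 33² = 1089 ≡ 23, 22^8 ≡ 23² = 529 ≡ 37, 22^16 ≡ 37² = 1369 ≡ 16, 22^32 ≡ 16² = 256 ≡ 10. Since 33 = 32 + 1, 22^33 ≡ 10·22: 10·22 = 220 ≡ 15. So 22^33 ≡ 15 (mod 41).
Hence g⁻¹(22) = 15.

15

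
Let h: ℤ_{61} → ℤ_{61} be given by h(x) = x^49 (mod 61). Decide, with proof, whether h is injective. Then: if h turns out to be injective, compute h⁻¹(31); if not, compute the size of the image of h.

35

Since 61 is prime, the nonzero elements of ℤ_{61} form a cyclic group of order 60.
As gcd(49, 60) = 1, raising to the 49th power is a bijection on this group: if u^49 ≡ v^49 then (uv^{−1})^49 = 1, and the only element of order dividing gcd(49, 60) = 1 is 1, so u = v.
With h(0) = 0 this makes h injective on all of ℤ_{61}, hence bijective (finite equal-size domain and codomain). In particular h is injective.
Since h is injective, we find the preimage of 31. The inverse of x ↦ x^49 on (ℤ_{61})^× is x ↦ x^49, because 49·49 = 2401 = 40·60 + 1 ≡ 1 (mod 60) and x^{60} = 1 for x ≠ 0 (Fermat). So h⁻¹(31) = 31^49 mod 61.
Repeated squaring mod 61: 31^1 ≡ 31, 31^2 ≡ 31² = 961 ≡ 46, 31^4 ≡ 46² = 2116 ≡ 42, 31^8 ≡ 42² = 1764 ≡ 56, 31^16 ≡ 56² = 3136 ≡ 25, 31^32 ≡ 25² = 625 ≡ 15. Since 49 = 32 + 16 + 1, 31^49 ≡ 15·25·31: 15·25 = 375 ≡ 9, then 9·31 = 279 ≡ 35. So 31^49 ≡ 35 (mod 61).
Hence h⁻¹(31) = 35.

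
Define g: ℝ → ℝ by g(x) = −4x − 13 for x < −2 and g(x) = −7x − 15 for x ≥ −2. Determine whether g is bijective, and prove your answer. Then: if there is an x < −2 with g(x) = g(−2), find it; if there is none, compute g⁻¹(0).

Both pieces are strictly decreasing (slopes −4 and −7), so each is injective on its own interval.
The left piece maps (−∞, −2) onto (−5, ∞); the right piece maps [−2, ∞) onto (−∞, −1].
These images overlap. In particular g(−2) = −1 (right piece), and solving −4x − 13 = −1 on the left piece gives x = −3 < −2.
So g(−3) = g(−2) with −3 ≠ −2, and g is not injective, hence not bijective. This x = −3 is the requested value below −2.

-3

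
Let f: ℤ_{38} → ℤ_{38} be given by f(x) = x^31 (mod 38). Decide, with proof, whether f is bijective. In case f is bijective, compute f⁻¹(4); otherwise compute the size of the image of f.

6

Computing x^31 mod 38 for each x (by repeated squaring, reducing mod 38 at every step), the values f(0), f(1), …, f(37) are: 0, 1, 22, 33, 28, 17, 4, 7, 8, 25, 32, 11, 12, 15, 2, 29, 24, 35, 18, 19, 20, 3, 14, 9, 36, 23, 26, 27, 6, 13, 30, 31, 34, 21, 10, 5, 16, 37.
Every element of ℤ_{38} appears exactly once in this list, so f is a bijection, and in particular bijective.
Since f is bijective, we read off the preimage of 4 from the same table: f(6) = 4, so f⁻¹(4) = 6.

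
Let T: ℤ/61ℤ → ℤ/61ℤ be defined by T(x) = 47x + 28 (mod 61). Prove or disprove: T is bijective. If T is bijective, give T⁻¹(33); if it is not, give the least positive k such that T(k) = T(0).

By definition, injectivity means: for all s, t in the domain, T(s) = T(t) implies s = t.
If T(s) = T(t), then 47s ≡ 47t (mod 61). Because gcd(47, 61) = 1, we may cancel 47 to get s ≡ t (mod 61).
We now compute 47⁻¹ mod 61 explicitly. Euclid's algorithm: 61 = 1·47 + 14, 47 = 3·14 + 5, 14 = 2·5 + 4, 5 = 1·4 + 1; back-substituting gives 1 = 13·47 − 10·61, so 47⁻¹ ≡ 13 (mod 61).
Then y ↦ 13(y − 28) is a two-sided inverse to T, so every y ∈ ℤ/61ℤ has a preimage.
Hence T is bijective.
Since T is bijective, we find T⁻¹(33): we need 47x ≡ 33 − 28 ≡ 5 (mod 61). Using 47⁻¹ = 13: x ≡ 13·5 = 65 = 1·61 + 4, so x = 4.
Check: T(4) = 47·4 + 28 = 216 = 3·61 + 33 ≡ 33 (mod 61).

4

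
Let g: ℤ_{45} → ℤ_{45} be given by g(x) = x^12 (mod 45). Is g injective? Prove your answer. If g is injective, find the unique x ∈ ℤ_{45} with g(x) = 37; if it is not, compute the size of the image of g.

g(1) = 1^12 = 1.
g(2): Repeated squaring mod 45: 2^1 ≡ 2, 2^2 ≡ 2² = 4, 2^4 ≡ 4² = 16, 2^8 ≡ 16² = 256 ≡ 31. Since 12 = 8 + 4, 2^12 ≡ 31·16: 31·16 = 496 ≡ 1. So 2^12 ≡ 1 (mod 45).
So g(1) = g(2) = 1 while 1 ≠ 2, so g is not injective.
Since g is not injective, we determine |image(g)|. Computing x^12 mod 45 for each x (by repeated squaring, reducing mod 45 at every step), the values g(0), g(1), …, g(44) are: 0, 1, 1, 36, 1, 10, 36, 1, 1, 36, 10, 1, 36, 1, 1, 0, 1, 1, 36, 1, 10, 36, 1, 1, 36, 10, 1, 36, 1, 1, 0, 1, 1, 36, 1, 10, 36, 1, 1, 36, 10, 1, 36, 1, 1.
The distinct values are {0, 1, 10, 36}; there are 4 of them.

4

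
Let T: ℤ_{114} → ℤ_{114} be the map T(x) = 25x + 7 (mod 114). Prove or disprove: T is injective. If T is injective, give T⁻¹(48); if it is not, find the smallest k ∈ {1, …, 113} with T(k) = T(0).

Recall that T is injective when T(u) = T(v) forces u = v.
If T(u) = T(v), then 25u ≡ 25v (mod 114). Because gcd(25, 114) = 1, we may cancel 25 to get u ≡ v (mod 114).
Thus T is injective.
We now compute 25⁻¹ mod 114 explicitly. Euclid's algorithm: 114 = 4·25 + 14, 25 = 1·14 + 11, 14 = 1·11 + 3, 11 = 3·3 + 2, 3 = 1·2 + 1; back-substituting gives 1 = 73·25 − 16·114, so 25⁻¹ ≡ 73 (mod 114).
Since T is injective, we compute T⁻¹(48): solve 25x + 7 ≡ 48 (mod 114), i.e. 25x ≡ 41 (mod 114).
Multiplying by 25⁻¹ = 73 gives x ≡ 73·41 = 2993 = 26·114 + 29 ≡ 29 (mod 114).
Check: T(29) = 25·29 + 7 = 732 = 6·114 + 48 ≡ 48 (mod 114).

29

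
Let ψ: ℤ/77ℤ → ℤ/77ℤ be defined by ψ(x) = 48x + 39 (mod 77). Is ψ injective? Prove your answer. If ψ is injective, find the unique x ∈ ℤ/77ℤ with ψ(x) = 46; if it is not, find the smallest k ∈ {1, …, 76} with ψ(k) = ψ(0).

21

If ψ(x_1) = ψ(x_2), then 48x_1 ≡ 48x_2 (mod 77). Because gcd(48, 77) = 1, we may cancel 48 to get x_1 ≡ x_2 (mod 77).
Thus ψ is injective.
We now compute 48⁻¹ mod 77 explicitly. Euclid's algorithm: 77 = 1·48 + 29, 48 = 1·29 + 19, 29 = 1·19 + 10, 19 = 1·10 + 9, 10 = 1·9 + 1; back-substituting gives 1 = 69·48 − 43·77, so 48⁻¹ ≡ 69 (mod 77).
Since ψ is injective, we compute ψ⁻¹(46): solve 48x + 39 ≡ 46 (mod 77), i.e. 48x ≡ 7 (mod 77).
Multiplying by 48⁻¹ = 69 gives x ≡ 69·7 = 483 = 6·77 + 21 ≡ 21 (mod 77).
Check: ψ(21) = 48·21 + 39 = 1047 = 13·77 + 46 ≡ 46 (mod 77).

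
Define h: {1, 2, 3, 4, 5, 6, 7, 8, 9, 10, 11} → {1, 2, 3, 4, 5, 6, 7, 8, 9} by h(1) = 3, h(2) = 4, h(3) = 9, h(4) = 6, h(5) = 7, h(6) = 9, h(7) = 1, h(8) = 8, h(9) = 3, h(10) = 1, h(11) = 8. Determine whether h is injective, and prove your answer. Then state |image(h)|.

h(3) = 9 = h(6) with 3 ≠ 6, so h is not injective.
The image of h is {1, 3, 4, 6, 7, 8, 9}, which has 7 elements.

7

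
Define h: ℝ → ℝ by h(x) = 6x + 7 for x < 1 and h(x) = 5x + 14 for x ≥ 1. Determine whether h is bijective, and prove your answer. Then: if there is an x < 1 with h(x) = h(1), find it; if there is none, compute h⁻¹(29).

Both pieces are strictly increasing (slopes 6 and 5), so each is injective on its own interval.
The left piece maps (−∞, 1) onto (−∞, 13); the right piece maps [1, ∞) onto [19, ∞).
The images leave a gap (13 has no preimage), so h is not surjective, hence not bijective.
Because the two images are disjoint, no x < 1 has h(x) = h(1), so we compute h⁻¹(29): 29 lies in [19, ∞), so solve 5x + 14 = 29: x = (29 − 14)/5 = 3.

3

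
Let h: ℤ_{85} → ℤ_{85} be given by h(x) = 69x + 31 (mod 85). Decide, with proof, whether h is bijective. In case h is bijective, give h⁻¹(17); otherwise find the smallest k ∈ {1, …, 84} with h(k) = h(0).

Suppose h(s) = h(t) in ℤ_{85}. Then 69s + 31 ≡ 69t + 31 (mod 85), so 69(s − t) ≡ 0 (mod 85).
Since gcd(69, 85) = 1, 69 is invertible modulo 85, so s − t ≡ 0 (mod 85), i.e. s = t.
We now compute 69⁻¹ mod 85 explicitly. Euclid's algorithm: 85 = 1·69 + 16, 69 = 4·16 + 5, 16 = 3·5 + 1; back-substituting gives 1 = 69·69 − 56·85, so 69⁻¹ ≡ 69 (mod 85).
Then y ↦ 69(y − 31) is a two-sided inverse to h, so every y ∈ ℤ_{85} has a preimage.
Thus h is bijective.
Since h is bijective, we compute h⁻¹(17): solve 69x + 31 ≡ 17 (mod 85), i.e. 69x ≡ 71 (mod 85).
Multiplying by 69⁻¹ = 69 gives x ≡ 69·71 = 4899 = 57·85 + 54 ≡ 54 (mod 85).
Check: h(54) = 69·54 + 31 = 3757 = 44·85 + 17 ≡ 17 (mod 85).

54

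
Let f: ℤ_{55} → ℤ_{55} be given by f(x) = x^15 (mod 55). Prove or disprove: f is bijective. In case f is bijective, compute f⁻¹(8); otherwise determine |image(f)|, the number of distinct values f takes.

15

f(2): Repeated squaring mod 55: 2^1 ≡ 2, 2^2 ≡ 2² = 4, 2^4 ≡ 4² = 16, 2^8 ≡ 16² = 256 ≡ 36. Since 15 = 8 + 4 + 2 + 1, 2^15 ≡ 36·16·4·2: 36·16 = 576 ≡ 26, then 26·4 = 104 ≡ 49, then 49·2 = 98 ≡ 43. So 2^15 ≡ 43 (mod 55).
f(7): Repeated squaring mod 55: 7^1 ≡ 7, 7^2 ≡ 7² = 49, 7^4 ≡ 49² = 2401 ≡ 36, 7^8 ≡ 36² = 1296 ≡ 31. Since 15 = 8 + 4 + 2 + 1, 7^15 ≡ 31·36·49·7: 31·36 = 1116 ≡ 16, then 16·49 = 784 ≡ 14, then 14·7 = 98 ≡ 43. So 7^15 ≡ 43 (mod 55).
So f(2) = f(7) = 43 while 2 ≠ 7, thus f is not injective, hence not bijective.
Since f is not bijective, we determine |image(f)|. Computing x^15 mod 55 for each x (by repeated squaring, reducing mod 55 at every step), the values f(0), f(1), …, f(54) are: 0, 1, 43, 12, 34, 45, 21, 43, 32, 34, 10, 11, 23, 32, 34, 45, 1, 43, 32, 54, 45, 21, 33, 12, 54, 45, 1, 23, 32, 54, 10, 1, 43, 22, 34, 10, 1, 23, 12, 54, 10, 21, 23, 32, 44, 45, 21, 23, 12, 34, 10, 21, 43, 12, 54.
The distinct values are {0, 1, 10, 11, 12, 21, 22, 23, 32, 33, 34, 43, 44, 45, 54}; there are 15 of them.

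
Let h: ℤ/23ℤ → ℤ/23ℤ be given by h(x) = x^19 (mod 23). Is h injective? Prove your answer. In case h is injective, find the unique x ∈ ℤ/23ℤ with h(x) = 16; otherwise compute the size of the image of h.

18

Since 23 is prime, the nonzero elements of ℤ/23ℤ form a cyclic group of order 22.
As gcd(19, 22) = 1, raising to the 19th power is a bijection on this group: if x_1^19 ≡ x_2^19 then (x_1x_2^{−1})^19 = 1, and the only element of order dividing gcd(19, 22) = 1 is 1, so x_1 = x_2.
With h(0) = 0 this makes h injective on all of ℤ/23ℤ, hence bijective (finite equal-size domain and codomain). In particular h is injective.
Since h is injective, we find the preimage of 16. The inverse of x ↦ x^19 on (ℤ/23ℤ)^× is x ↦ x^7, because 19·7 = 133 = 6·22 + 1 ≡ 1 (mod 22) and x^{22} = 1 for x ≠ 0 (Fermat). So h⁻¹(16) = 16^7 mod 23.
Repeated squaring mod 23: 16^1 ≡ 16, 16^2 ≡ 16² = 256 ≡ 3, 16^4 ≡ 3² = 9. Since 7 = 4 + 2 + 1, 16^7 ≡ 9·3·16: 9·3 = 27 ≡ 4, then 4·16 = 64 ≡ 18. So 16^7 ≡ 18 (mod 23).
Hence h⁻¹(16) = 18.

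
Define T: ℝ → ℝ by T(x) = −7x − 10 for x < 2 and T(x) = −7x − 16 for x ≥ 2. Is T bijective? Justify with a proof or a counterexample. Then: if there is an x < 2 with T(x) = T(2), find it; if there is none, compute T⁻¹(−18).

Both pieces are strictly decreasing (slopes −7 and −7), so each is injective on its own interval.
The left piece maps (−∞, 2) onto (−24, ∞); the right piece maps [2, ∞) onto (−∞, −30].
The images leave a gap (−24 has no preimage), so T is not surjective, hence not bijective.
Because the two images are disjoint, no x < 2 has T(x) = T(2), so we compute T⁻¹(−18): −18 lies in (−24, ∞), so solve −7x − 10 = −18: x = (−18 + 10)/(−7) = 8/7.

8/7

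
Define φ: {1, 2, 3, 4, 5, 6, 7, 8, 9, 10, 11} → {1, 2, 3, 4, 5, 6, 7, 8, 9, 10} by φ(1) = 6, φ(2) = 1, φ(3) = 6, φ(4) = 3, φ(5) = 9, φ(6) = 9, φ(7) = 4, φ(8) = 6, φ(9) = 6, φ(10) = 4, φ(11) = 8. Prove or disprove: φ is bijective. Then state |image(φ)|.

6

φ(1) = 6 = φ(3) with 1 ≠ 3, so φ is not injective, hence not bijective.
The image of φ is {1, 3, 4, 6, 8, 9}, which has 6 elements.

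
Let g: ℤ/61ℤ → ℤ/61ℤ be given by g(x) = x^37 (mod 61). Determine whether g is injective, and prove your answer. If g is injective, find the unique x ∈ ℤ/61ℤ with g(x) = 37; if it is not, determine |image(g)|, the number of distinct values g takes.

Since 61 is prime, the nonzero elements of ℤ/61ℤ form a cyclic group of order 60.
As gcd(37, 60) = 1, raising to the 37th power is a bijection on this group: if x_1^37 ≡ x_2^37 then (x_1x_2^{−1})^37 = 1, and the only element of order dividing gcd(37, 60) = 1 is 1, so x_1 = x_2.
With g(0) = 0 this makes g injective on all of ℤ/61ℤ, hence bijective (finite equal-size domain and codomain). In particular g is injective.
Since g is injective, we find the preimage of 37. The inverse of x ↦ x^37 on (ℤ/61ℤ)^× is x ↦ x^13, because 37·13 = 481 = 8·60 + 1 ≡ 1 (mod 60) and x^{60} = 1 for x ≠ 0 (Fermat). So g⁻¹(37) = 37^13 mod 61.
Repeated squaring mod 61: 37^1 ≡ 37, 37^2 ≡ 37² = 1369 ≡ 27, 37^4 ≡ 27² = 729 ≡ 58, 37^8 ≡ 58² = 3364 ≡ 9. Since 13 = 8 + 4 + 1, 37^13 ≡ 9·58·37: 9·58 = 522 ≡ 34, then 34·37 = 1258 ≡ 38. So 37^13 ≡ 38 (mod 61).
Hence g⁻¹(37) = 38.

38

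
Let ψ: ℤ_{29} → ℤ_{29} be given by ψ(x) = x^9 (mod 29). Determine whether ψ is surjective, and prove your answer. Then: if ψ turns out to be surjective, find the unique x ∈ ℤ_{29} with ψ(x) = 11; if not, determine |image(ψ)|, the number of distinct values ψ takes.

Since 29 is prime, the nonzero elements of ℤ_{29} form a cyclic group of order 28.
As gcd(9, 28) = 1, raising to the 9th power is a bijection on this group: if x_1^9 ≡ x_2^9 then (x_1x_2^{−1})^9 = 1, and the only element of order dividing gcd(9, 28) = 1 is 1, so x_1 = x_2.
With ψ(0) = 0 this makes ψ injective on all of ℤ_{29}, hence bijective (finite equal-size domain and codomain). In particular ψ is surjective.
Since ψ is surjective, we find the preimage of 11. The inverse of x ↦ x^9 on (ℤ_{29})^× is x ↦ x^25, because 9·25 = 225 = 8·28 + 1 ≡ 1 (mod 28) and x^{28} = 1 for x ≠ 0 (Fermat). So ψ⁻¹(11) = 11^25 mod 29.
Repeated squaring mod 29: 11^1 ≡ 11, 11^2 ≡ 11² = 121 ≡ 5, 11^4 ≡ 5² = 25, 11^8 ≡ 25² = 625 ≡ 16, 11^16 ≡ 16² = 256 ≡ 24. Since 25 = 16 + 8 + 1, 11^25 ≡ 24·16·11: 24·16 = 384 ≡ 7, then 7·11 = 77 ≡ 19. So 11^25 ≡ 19 (mod 29).
Hence ψ⁻¹(11) = 19.

19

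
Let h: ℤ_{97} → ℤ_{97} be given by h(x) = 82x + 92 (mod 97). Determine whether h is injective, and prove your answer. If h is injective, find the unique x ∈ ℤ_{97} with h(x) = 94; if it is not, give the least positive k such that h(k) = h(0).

71

By definition, h is injective when h(x_1) = h(x_2) forces x_1 = x_2.
If h(x_1) = h(x_2), then 82x_1 ≡ 82x_2 (mod 97). Because gcd(82, 97) = 1, we may cancel 82 to get x_1 ≡ x_2 (mod 97).
Therefore h is injective.
We now compute 82⁻¹ mod 97 explicitly. Euclid's algorithm: 97 = 1·82 + 15, 82 = 5·15 + 7, 15 = 2·7 + 1; back-substituting gives 1 = 84·82 − 71·97, so 82⁻¹ ≡ 84 (mod 97).
Since h is injective, we find h⁻¹(94): we need 82x ≡ 94 − 92 ≡ 2 (mod 97). Using 82⁻¹ = 84: x ≡ 84·2 = 168 = 1·97 + 71, so x = 71.
Check: h(71) = 82·71 + 92 = 5914 = 60·97 + 94 ≡ 94 (mod 97).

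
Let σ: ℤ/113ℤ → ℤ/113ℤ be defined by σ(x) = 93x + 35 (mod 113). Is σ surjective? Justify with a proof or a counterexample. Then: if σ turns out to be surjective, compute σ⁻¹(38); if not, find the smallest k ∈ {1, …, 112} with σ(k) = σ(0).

62

By definition, surjectivity means every element of the codomain has a preimage under σ.
Since gcd(93, 113) = 1, 93 is invertible modulo 113. Euclid's algorithm: 113 = 1·93 + 20, 93 = 4·20 + 13, 20 = 1·13 + 7, 13 = 1·7 + 6, 7 = 1·6 + 1; back-substituting gives 1 = 96·93 − 79·113, so 93⁻¹ ≡ 96 (mod 113).
For any y ∈ ℤ/113ℤ, x = 96(y − 35) mod 113 satisfies σ(x) = 93·96(y − 35) + 35 ≡ y (since 93·96 ≡ 1 mod 113). So every y has a preimage.
Thus σ is surjective.
Since σ is surjective, we compute σ⁻¹(38): solve 93x + 35 ≡ 38 (mod 113), i.e. 93x ≡ 3 (mod 113).
Multiplying by 93⁻¹ = 96 gives x ≡ 96·3 = 288 = 2·113 + 62 ≡ 62 (mod 113).
Check: σ(62) = 93·62 + 35 = 5801 = 51·113 + 38 ≡ 38 (mod 113).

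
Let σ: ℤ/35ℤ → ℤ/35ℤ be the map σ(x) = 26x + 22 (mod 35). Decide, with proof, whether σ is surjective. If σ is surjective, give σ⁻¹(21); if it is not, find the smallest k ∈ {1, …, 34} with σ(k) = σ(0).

Since gcd(26, 35) = 1, 26 is invertible modulo 35. Euclid's algorithm: 35 = 1·26 + 9, 26 = 2·9 + 8, 9 = 1·8 + 1; back-substituting gives 1 = 31·26 − 23·35, so 26⁻¹ ≡ 31 (mod 35).
For any y ∈ ℤ/35ℤ, x = 31(y − 22) mod 35 satisfies σ(x) = 26·31(y − 22) + 22 ≡ y (since 26·31 ≡ 1 mod 35). So every y has a preimage.
Hence σ is surjective.
Since σ is surjective, we find σ⁻¹(21): we need 26x ≡ 21 − 22 ≡ 34 (mod 35). Using 26⁻¹ = 31: x ≡ 31·34 = 1054 = 30·35 + 4, so x = 4.
Check: σ(4) = 26·4 + 22 = 126 = 3·35 + 21 ≡ 21 (mod 35).

4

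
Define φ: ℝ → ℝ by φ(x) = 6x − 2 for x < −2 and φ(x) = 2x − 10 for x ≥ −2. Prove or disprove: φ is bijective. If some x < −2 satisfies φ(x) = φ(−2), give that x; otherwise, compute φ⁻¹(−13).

-3/2

Both pieces are strictly increasing (slopes 6 and 2), so each is injective on its own interval.
The left piece maps (−∞, −2) onto (−∞, −14); the right piece maps [−2, ∞) onto [−14, ∞).
Since −14 = −14, the images partition ℝ: φ is injective and surjective, hence bijective.
Because the two images are disjoint, no x < −2 has φ(x) = φ(−2), so we compute φ⁻¹(−13): −13 lies in [−14, ∞), so solve 2x − 10 = −13: x = (−13 + 10)/2 = −3/2.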